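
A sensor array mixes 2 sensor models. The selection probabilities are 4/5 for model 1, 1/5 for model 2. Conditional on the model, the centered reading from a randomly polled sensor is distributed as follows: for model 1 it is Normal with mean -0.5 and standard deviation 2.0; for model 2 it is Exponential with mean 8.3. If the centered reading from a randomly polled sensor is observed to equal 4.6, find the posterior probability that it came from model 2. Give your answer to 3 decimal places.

Likelihoods f(4.6 | ·): 1: 0.00772467; 2: 0.0692195.
Posterior ∝ prior × likelihood. Numerator for 2: 0.2·0.0692195 = 0.0138439.
Normalizing constant: 0.8·0.00772467 + 0.2·0.0692195 = 0.0200236.
P(2 | observation) = 0.0138439 / 0.0200236 = 0.691378.

0.691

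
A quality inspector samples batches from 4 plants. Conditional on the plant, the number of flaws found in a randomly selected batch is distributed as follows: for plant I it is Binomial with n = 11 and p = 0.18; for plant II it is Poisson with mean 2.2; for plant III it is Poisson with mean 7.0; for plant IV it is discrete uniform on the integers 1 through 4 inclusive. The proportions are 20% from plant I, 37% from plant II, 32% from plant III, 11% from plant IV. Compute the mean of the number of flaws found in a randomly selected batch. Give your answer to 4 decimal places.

Component means — I: 1.98; II: 2.2; III: 7; IV: 2.5.
E[X] = 0.2·1.98 + 0.37·2.2 + 0.32·7 + 0.11·2.5 = 3.725.

3.7250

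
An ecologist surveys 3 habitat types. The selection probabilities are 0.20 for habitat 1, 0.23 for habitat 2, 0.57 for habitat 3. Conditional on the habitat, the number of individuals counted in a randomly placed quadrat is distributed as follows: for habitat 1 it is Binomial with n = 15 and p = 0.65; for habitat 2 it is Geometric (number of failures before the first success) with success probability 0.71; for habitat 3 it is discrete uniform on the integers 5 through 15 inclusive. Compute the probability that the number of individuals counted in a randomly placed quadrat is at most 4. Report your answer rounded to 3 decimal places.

Conditional on each habitat, P(X ≤ 4): 1: 0.00283142; 2: 0.997949; 3: 0.
By total probability, P(X ≤ 4) = 0.2·0.00283142 + 0.23·0.997949 + 0.57·0 = 0.230095.

0.230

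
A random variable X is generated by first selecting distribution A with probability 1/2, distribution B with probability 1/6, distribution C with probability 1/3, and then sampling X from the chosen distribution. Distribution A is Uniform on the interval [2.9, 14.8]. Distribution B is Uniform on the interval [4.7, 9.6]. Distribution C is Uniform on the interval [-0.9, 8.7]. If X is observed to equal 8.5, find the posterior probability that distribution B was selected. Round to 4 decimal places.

0.3071

Likelihoods f(8.5 | ·): A: 0.0840336; B: 0.204082; C: 0.104167.
Posterior ∝ prior × likelihood. Numerator for B: 0.166667·0.204082 = 0.0340136.
Normalizing constant: 0.5·0.0840336 + 0.166667·0.204082 + 0.333333·0.104167 = 0.110753.
P(B | observation) = 0.0340136 / 0.110753 = 0.307113.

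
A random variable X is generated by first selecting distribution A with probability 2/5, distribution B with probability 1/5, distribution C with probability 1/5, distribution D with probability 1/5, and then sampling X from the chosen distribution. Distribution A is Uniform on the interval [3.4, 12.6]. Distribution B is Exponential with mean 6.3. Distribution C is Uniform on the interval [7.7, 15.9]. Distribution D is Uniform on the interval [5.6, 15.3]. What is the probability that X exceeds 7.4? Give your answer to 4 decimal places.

Conditional on each component, P(X > 7.4): A: 0.565217; B: 0.308942; C: 1; D: 0.814433.
By total probability, P(X > 7.4) = 0.4·0.565217 + 0.2·0.308942 + 0.2·1 + 0.2·0.814433 = 0.650762.

0.6508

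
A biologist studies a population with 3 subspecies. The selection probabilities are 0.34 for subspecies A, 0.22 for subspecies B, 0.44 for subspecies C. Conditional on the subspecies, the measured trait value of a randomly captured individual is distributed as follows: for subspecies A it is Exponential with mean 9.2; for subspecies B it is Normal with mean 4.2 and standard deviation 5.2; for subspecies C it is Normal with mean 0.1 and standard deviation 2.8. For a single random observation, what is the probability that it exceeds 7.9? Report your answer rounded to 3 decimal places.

0.198

Conditional on each subspecies, P(X > 7.9): A: 0.423714; B: 0.238375; C: 0.0026705.
By total probability, P(X > 7.9) = 0.34·0.423714 + 0.22·0.238375 + 0.44·0.0026705 = 0.19768.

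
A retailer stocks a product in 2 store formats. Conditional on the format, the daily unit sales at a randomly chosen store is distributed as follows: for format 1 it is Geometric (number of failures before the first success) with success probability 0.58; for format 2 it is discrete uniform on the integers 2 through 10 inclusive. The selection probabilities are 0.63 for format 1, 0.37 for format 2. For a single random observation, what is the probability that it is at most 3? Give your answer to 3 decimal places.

Conditional on each format, P(X ≤ 3): 1: 0.968883; 2: 0.222222.
By total probability, P(X ≤ 3) = 0.63·0.968883 + 0.37·0.222222 = 0.692619.

0.693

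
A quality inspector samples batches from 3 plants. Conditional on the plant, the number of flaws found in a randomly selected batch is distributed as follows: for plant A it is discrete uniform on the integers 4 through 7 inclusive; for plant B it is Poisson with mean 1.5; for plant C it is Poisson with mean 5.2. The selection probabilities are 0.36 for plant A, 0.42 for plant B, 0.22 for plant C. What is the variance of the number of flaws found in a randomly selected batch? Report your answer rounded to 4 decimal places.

5.9153

Per component, A: μ=5.5, E[X²]=31.5; B: μ=1.5, E[X²]=3.75; C: μ=5.2, E[X²]=32.24.
E[X] = 0.36·5.5 + 0.42·1.5 + 0.22·5.2 = 3.754.
E[X²] = 0.36·31.5 + 0.42·3.75 + 0.22·32.24 = 20.0078.
Var(X) = E[X²] − (E[X])² = 20.0078 − 14.0925 = 5.91528.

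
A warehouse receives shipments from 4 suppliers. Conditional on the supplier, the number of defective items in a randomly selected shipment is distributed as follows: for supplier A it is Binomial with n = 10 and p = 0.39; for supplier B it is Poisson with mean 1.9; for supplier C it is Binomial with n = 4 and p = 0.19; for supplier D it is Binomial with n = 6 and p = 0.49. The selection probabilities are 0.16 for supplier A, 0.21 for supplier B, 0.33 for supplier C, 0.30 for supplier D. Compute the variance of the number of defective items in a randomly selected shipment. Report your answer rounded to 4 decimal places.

Per component, A: μ=3.9, E[X²]=17.589; B: μ=1.9, E[X²]=5.51; C: μ=0.76, E[X²]=1.1932; D: μ=2.94, E[X²]=10.143.
E[X] = 0.16·3.9 + 0.21·1.9 + 0.33·0.76 + 0.3·2.94 = 2.1558.
E[X²] = 0.16·17.589 + 0.21·5.51 + 0.33·1.1932 + 0.3·10.143 = 7.408.
Var(X) = E[X²] − (E[X])² = 7.408 − 4.64747 = 2.76052.

2.7605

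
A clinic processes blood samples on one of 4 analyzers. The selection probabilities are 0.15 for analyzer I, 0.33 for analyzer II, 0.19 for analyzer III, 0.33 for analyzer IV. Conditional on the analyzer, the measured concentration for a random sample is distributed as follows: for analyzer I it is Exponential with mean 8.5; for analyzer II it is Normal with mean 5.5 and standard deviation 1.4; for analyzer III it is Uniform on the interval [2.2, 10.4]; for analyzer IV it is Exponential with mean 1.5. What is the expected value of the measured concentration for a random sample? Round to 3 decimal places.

4.782

Component means — I: 8.5; II: 5.5; III: 6.3; IV: 1.5.
E[X] = 0.15·8.5 + 0.33·5.5 + 0.19·6.3 + 0.33·1.5 = 4.782.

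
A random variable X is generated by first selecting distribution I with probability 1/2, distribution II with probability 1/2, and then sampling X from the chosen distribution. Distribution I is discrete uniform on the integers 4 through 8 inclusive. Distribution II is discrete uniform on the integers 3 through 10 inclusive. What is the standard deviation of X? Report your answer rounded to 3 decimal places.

Per component, I: μ=6, E[X²]=38; II: μ=6.5, E[X²]=47.5.
E[X] = 0.5·6 + 0.5·6.5 = 6.25.
E[X²] = 0.5·38 + 0.5·47.5 = 42.75.
Var(X) = E[X²] − (E[X])² = 42.75 − 39.0625 = 3.6875.
SD(X) = √3.6875 = 1.92029.

1.920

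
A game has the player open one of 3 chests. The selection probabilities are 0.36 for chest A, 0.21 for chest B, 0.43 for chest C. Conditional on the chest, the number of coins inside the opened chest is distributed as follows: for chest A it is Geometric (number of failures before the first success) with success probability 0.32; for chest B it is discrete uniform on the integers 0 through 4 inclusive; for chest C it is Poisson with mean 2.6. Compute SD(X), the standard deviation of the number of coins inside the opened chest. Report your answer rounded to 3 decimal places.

Per component, A: μ=2.125, E[X²]=11.1562; B: μ=2, E[X²]=6; C: μ=2.6, E[X²]=9.36.
E[X] = 0.36·2.125 + 0.21·2 + 0.43·2.6 = 2.303.
E[X²] = 0.36·11.1562 + 0.21·6 + 0.43·9.36 = 9.30105.
Var(X) = E[X²] − (E[X])² = 9.30105 − 5.30381 = 3.99724.
SD(X) = √3.99724 = 1.99931.

1.999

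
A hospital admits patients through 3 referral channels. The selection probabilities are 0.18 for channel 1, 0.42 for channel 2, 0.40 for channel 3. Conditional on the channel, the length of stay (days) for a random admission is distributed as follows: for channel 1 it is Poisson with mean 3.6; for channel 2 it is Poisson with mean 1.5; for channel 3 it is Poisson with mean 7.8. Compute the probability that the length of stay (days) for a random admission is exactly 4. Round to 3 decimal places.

0.079

Conditional on each channel, P(X = 4): 1: 0.191222; 2: 0.0470665; 3: 0.0631932.
By total probability, P(X = 4) = 0.18·0.191222 + 0.42·0.0470665 + 0.4·0.0631932 = 0.0794652.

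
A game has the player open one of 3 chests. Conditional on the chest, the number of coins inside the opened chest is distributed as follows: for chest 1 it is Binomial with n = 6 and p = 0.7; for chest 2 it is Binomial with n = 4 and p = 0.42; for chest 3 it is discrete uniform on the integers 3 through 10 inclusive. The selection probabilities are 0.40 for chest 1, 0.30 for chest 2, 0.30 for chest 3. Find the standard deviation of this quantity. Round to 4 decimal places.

2.4206

Per component, 1: μ=4.2, E[X²]=18.9; 2: μ=1.68, E[X²]=3.7968; 3: μ=6.5, E[X²]=47.5.
E[X] = 0.4·4.2 + 0.3·1.68 + 0.3·6.5 = 4.134.
E[X²] = 0.4·18.9 + 0.3·3.7968 + 0.3·47.5 = 22.949.
Var(X) = E[X²] − (E[X])² = 22.949 − 17.09 = 5.85908.
SD(X) = √5.85908 = 2.42055.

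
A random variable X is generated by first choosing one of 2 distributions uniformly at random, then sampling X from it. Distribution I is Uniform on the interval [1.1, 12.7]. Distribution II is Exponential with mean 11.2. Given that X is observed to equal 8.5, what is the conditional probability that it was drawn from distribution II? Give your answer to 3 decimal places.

0.327

Likelihoods f(8.5 | ·): I: 0.0862069; II: 0.0418007.
Posterior ∝ prior × likelihood. Numerator for II: 0.5·0.0418007 = 0.0209003.
Normalizing constant: 0.5·0.0862069 + 0.5·0.0418007 = 0.0640038.
P(II | observation) = 0.0209003 / 0.0640038 = 0.326549.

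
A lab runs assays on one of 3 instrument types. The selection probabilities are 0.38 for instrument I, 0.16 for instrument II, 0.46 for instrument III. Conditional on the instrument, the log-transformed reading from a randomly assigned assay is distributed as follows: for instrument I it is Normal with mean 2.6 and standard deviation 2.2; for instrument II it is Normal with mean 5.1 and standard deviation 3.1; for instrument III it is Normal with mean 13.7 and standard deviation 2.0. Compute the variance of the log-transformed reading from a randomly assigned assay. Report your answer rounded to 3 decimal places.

32.577

Per component, I: μ=2.6, E[X²]=11.6; II: μ=5.1, E[X²]=35.62; III: μ=13.7, E[X²]=191.69.
E[X] = 0.38·2.6 + 0.16·5.1 + 0.46·13.7 = 8.106.
E[X²] = 0.38·11.6 + 0.16·35.62 + 0.46·191.69 = 98.2846.
Var(X) = E[X²] − (E[X])² = 98.2846 − 65.7072 = 32.5774.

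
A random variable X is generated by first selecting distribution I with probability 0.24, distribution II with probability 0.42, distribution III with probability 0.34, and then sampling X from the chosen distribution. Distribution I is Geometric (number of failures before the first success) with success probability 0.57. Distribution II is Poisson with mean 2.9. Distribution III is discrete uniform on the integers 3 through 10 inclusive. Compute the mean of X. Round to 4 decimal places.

Component means — I: 0.754386; II: 2.9; III: 6.5.
E[X] = 0.24·0.754386 + 0.42·2.9 + 0.34·6.5 = 3.60905.

3.6091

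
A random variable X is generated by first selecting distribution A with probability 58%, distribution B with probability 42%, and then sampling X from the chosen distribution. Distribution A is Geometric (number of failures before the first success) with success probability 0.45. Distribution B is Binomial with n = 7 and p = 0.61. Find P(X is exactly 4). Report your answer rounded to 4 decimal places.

0.1446

Conditional on each component, P(X = 4): A: 0.0411778; B: 0.287463.
By total probability, P(X = 4) = 0.58·0.0411778 + 0.42·0.287463 = 0.144617.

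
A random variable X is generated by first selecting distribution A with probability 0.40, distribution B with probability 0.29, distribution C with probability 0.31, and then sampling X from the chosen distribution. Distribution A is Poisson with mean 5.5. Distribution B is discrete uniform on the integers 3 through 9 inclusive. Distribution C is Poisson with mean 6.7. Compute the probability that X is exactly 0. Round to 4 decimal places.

Conditional on each component, P(X = 0): A: 0.00408677; B: 0; C: 0.00123091.
By total probability, P(X = 0) = 0.4·0.00408677 + 0.29·0 + 0.31·0.00123091 = 0.00201629.

0.0020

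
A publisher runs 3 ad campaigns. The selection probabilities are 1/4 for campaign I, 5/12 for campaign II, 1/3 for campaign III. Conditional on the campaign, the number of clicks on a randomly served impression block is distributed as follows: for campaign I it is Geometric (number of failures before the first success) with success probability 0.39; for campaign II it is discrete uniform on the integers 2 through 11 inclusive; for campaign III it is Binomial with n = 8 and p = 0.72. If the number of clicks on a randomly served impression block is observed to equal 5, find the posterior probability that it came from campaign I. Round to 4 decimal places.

0.0637

Likelihoods P(X=5 | ·): I: 0.0329393; II: 0.1; III: 0.237862.
Posterior ∝ prior × likelihood. Numerator for I: 0.25·0.0329393 = 0.00823481.
Normalizing constant: 0.25·0.0329393 + 0.416667·0.1 + 0.333333·0.237862 = 0.129189.
P(I | observation) = 0.00823481 / 0.129189 = 0.0637425.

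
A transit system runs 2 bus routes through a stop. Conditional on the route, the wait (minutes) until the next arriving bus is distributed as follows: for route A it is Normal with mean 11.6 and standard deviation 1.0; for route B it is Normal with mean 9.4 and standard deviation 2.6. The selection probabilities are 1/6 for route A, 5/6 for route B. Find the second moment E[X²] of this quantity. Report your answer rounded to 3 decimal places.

For each component E[X²] = Var + (mean)², giving A: 135.56; B: 95.12.
Overall E[X²] = 0.166667·135.56 + 0.833333·95.12 = 101.86.

101.860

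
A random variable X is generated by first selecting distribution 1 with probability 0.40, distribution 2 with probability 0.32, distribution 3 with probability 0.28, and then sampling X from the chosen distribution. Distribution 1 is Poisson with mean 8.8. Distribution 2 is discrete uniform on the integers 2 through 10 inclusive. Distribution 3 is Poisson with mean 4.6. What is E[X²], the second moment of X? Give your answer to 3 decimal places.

For each component E[X²] = Var + (mean)², giving 1: 86.24; 2: 42.6667; 3: 25.76.
Overall E[X²] = 0.4·86.24 + 0.32·42.6667 + 0.28·25.76 = 55.3621.

55.362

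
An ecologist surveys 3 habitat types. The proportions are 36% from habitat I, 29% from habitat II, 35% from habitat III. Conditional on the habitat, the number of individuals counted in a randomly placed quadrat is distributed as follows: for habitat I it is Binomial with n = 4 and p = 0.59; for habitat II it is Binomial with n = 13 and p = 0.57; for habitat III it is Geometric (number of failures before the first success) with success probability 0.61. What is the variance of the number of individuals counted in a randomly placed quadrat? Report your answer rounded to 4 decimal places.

9.3276

Per component, I: μ=2.36, E[X²]=6.5372; II: μ=7.41, E[X²]=58.0944; III: μ=0.639344, E[X²]=1.45687.
E[X] = 0.36·2.36 + 0.29·7.41 + 0.35·0.639344 = 3.22227.
E[X²] = 0.36·6.5372 + 0.29·58.0944 + 0.35·1.45687 = 19.7107.
Var(X) = E[X²] − (E[X])² = 19.7107 − 10.383 = 9.32764.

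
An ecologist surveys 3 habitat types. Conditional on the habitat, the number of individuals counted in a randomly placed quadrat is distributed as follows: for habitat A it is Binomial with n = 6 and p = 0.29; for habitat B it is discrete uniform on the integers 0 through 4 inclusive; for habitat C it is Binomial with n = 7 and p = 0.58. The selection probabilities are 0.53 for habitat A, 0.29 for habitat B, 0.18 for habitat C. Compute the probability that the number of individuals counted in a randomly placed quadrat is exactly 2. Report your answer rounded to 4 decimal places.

0.2445

Conditional on each habitat, P(X = 2): A: 0.320568; B: 0.2; C: 0.0923255.
By total probability, P(X = 2) = 0.53·0.320568 + 0.29·0.2 + 0.18·0.0923255 = 0.24452.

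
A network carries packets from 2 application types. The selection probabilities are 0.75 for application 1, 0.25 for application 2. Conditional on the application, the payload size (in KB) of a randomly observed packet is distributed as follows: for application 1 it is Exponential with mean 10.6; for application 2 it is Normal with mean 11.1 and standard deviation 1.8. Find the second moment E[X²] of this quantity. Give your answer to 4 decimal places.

For each component E[X²] = Var + (mean)², giving 1: 224.72; 2: 126.45.
Overall E[X²] = 0.75·224.72 + 0.25·126.45 = 200.152.

200.1525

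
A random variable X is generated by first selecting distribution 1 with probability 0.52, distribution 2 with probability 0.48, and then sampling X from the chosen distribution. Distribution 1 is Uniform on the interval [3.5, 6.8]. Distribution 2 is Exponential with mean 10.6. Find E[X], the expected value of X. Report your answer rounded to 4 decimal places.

Component means — 1: 5.15; 2: 10.6.
E[X] = 0.52·5.15 + 0.48·10.6 = 7.766.

7.7660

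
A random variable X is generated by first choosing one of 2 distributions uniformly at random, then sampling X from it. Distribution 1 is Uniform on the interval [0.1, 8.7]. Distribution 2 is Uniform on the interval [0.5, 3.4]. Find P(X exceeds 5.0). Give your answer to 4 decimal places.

Conditional on each component, P(X > 5.0): 1: 0.430233; 2: 0.
By total probability, P(X > 5.0) = 0.5·0.430233 + 0.5·0 = 0.215116.

0.2151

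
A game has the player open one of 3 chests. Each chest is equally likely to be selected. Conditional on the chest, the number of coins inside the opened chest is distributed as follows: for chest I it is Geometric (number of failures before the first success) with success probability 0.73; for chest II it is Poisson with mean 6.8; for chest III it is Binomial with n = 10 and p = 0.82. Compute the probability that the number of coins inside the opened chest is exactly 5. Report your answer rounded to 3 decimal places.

0.051

Conditional on each chest, P(X = 5): I: 0.00104747; II: 0.134946; III: 0.0176536.
By total probability, P(X = 5) = 0.333333·0.00104747 + 0.333333·0.134946 + 0.333333·0.0176536 = 0.0512158.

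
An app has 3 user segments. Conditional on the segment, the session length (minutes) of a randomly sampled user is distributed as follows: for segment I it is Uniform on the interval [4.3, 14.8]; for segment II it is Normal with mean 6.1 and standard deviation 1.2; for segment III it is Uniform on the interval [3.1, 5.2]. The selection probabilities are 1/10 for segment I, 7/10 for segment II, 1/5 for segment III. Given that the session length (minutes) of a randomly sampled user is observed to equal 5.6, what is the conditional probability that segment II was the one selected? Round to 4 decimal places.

Likelihoods f(5.6 | ·): I: 0.0952381; II: 0.30481; III: 0.
Posterior ∝ prior × likelihood. Numerator for II: 0.7·0.30481 = 0.213367.
Normalizing constant: 0.1·0.0952381 + 0.7·0.30481 + 0.2·0 = 0.222891.
P(II | observation) = 0.213367 / 0.222891 = 0.957271.

0.9573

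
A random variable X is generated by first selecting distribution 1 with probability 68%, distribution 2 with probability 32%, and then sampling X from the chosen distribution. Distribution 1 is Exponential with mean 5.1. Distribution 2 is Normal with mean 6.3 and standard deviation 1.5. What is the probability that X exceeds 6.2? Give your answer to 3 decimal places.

Conditional on each component, P(X > 6.2): 1: 0.296506; 2: 0.526576.
By total probability, P(X > 6.2) = 0.68·0.296506 + 0.32·0.526576 = 0.370129.

0.370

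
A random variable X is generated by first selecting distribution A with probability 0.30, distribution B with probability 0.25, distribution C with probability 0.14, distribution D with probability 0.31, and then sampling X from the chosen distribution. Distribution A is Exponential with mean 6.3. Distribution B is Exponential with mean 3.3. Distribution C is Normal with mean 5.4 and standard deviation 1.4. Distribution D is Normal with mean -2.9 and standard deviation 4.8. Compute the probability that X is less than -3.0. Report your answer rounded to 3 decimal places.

0.152

Conditional on each component, P(X < -3.0): A: 0; B: 0; C: 9.86588e-10; D: 0.491689.
By total probability, P(X < -3.0) = 0.3·0 + 0.25·0 + 0.14·9.86588e-10 + 0.31·0.491689 = 0.152424.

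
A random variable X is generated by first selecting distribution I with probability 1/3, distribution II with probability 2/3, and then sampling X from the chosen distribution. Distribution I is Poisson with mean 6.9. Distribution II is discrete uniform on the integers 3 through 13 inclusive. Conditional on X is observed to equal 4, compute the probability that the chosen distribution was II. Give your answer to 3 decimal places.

0.656

Likelihoods P(X=4 | ·): I: 0.0951816; II: 0.0909091.
Posterior ∝ prior × likelihood. Numerator for II: 0.666667·0.0909091 = 0.0606061.
Normalizing constant: 0.333333·0.0951816 + 0.666667·0.0909091 = 0.0923333.
P(II | observation) = 0.0606061 / 0.0923333 = 0.656384.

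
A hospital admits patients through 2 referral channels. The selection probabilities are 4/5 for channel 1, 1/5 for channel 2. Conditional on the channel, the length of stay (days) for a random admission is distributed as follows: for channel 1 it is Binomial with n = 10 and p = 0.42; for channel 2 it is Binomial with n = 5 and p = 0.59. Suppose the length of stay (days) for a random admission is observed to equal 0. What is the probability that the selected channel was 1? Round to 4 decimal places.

0.5980

Likelihoods P(X=0 | ·): 1: 0.00430804; 2: 0.0115856.
Posterior ∝ prior × likelihood. Numerator for 1: 0.8·0.00430804 = 0.00344643.
Normalizing constant: 0.8·0.00430804 + 0.2·0.0115856 = 0.00576356.
P(1 | observation) = 0.00344643 / 0.00576356 = 0.59797.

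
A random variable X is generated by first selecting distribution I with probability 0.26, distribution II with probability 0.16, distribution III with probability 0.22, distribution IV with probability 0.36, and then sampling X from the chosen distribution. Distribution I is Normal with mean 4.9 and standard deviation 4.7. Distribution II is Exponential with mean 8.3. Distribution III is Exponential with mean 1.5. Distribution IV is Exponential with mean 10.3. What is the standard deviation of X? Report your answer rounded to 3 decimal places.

Per component, I: μ=4.9, E[X²]=46.1; II: μ=8.3, E[X²]=137.78; III: μ=1.5, E[X²]=4.5; IV: μ=10.3, E[X²]=212.18.
E[X] = 0.26·4.9 + 0.16·8.3 + 0.22·1.5 + 0.36·10.3 = 6.64.
E[X²] = 0.26·46.1 + 0.16·137.78 + 0.22·4.5 + 0.36·212.18 = 111.406.
Var(X) = E[X²] − (E[X])² = 111.406 − 44.0896 = 67.316.
SD(X) = √67.316 = 8.20463.

8.205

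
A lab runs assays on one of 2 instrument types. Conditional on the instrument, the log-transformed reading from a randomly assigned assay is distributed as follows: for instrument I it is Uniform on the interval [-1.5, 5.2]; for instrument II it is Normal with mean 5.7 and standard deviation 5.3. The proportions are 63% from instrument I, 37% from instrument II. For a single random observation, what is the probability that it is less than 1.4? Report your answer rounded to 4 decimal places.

0.3499

Conditional on each instrument, P(X < 1.4): I: 0.432836; II: 0.208591.
By total probability, P(X < 1.4) = 0.63·0.432836 + 0.37·0.208591 = 0.349865.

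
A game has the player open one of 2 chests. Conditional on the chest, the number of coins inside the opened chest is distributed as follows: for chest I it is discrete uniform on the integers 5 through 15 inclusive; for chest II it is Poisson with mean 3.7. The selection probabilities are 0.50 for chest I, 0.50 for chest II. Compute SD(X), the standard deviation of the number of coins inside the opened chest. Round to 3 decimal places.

Per component, I: μ=10, E[X²]=110; II: μ=3.7, E[X²]=17.39.
E[X] = 0.5·10 + 0.5·3.7 = 6.85.
E[X²] = 0.5·110 + 0.5·17.39 = 63.695.
Var(X) = E[X²] − (E[X])² = 63.695 − 46.9225 = 16.7725.
SD(X) = √16.7725 = 4.09542.

4.095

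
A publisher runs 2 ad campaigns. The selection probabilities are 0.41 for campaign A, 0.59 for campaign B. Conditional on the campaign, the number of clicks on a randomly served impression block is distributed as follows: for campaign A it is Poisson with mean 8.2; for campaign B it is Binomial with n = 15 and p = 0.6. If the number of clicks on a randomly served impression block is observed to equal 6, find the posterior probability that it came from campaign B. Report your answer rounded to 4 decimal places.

0.4317

Likelihoods P(X=6 | ·): A: 0.115967; B: 0.0612141.
Posterior ∝ prior × likelihood. Numerator for B: 0.59·0.0612141 = 0.0361163.
Normalizing constant: 0.41·0.115967 + 0.59·0.0612141 = 0.083663.
P(B | observation) = 0.0361163 / 0.083663 = 0.431688.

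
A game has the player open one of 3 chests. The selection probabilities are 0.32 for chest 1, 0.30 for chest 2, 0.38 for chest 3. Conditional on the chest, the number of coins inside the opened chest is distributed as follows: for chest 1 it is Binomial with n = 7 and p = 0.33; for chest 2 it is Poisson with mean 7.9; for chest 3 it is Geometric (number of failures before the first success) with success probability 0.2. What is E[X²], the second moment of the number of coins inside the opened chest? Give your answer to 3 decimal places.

36.976

For each component E[X²] = Var + (mean)², giving 1: 6.8838; 2: 70.31; 3: 36.
Overall E[X²] = 0.32·6.8838 + 0.3·70.31 + 0.38·36 = 36.9758.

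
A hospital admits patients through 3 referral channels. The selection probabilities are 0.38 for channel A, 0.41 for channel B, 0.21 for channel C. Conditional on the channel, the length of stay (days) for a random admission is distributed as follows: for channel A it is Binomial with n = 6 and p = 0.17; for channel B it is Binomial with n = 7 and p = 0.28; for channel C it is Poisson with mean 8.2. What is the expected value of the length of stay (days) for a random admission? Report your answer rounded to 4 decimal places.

Component means — A: 1.02; B: 1.96; C: 8.2.
E[X] = 0.38·1.02 + 0.41·1.96 + 0.21·8.2 = 2.9132.

2.9132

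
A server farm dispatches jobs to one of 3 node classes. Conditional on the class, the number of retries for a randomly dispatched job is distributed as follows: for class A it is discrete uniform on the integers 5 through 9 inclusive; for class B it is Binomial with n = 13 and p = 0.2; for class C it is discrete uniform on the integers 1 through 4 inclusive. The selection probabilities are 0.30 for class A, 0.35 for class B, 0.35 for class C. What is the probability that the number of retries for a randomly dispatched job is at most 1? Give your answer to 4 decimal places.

Conditional on each class, P(X ≤ 1): A: 0; B: 0.233646; C: 0.25.
By total probability, P(X ≤ 1) = 0.3·0 + 0.35·0.233646 + 0.35·0.25 = 0.169276.

0.1693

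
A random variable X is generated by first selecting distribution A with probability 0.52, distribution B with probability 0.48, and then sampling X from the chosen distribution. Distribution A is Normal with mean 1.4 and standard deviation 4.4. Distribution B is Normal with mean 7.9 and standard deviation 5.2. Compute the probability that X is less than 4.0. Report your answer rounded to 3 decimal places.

Conditional on each component, P(X < 4.0): A: 0.722709; B: 0.226627.
By total probability, P(X < 4.0) = 0.52·0.722709 + 0.48·0.226627 = 0.48459.

0.485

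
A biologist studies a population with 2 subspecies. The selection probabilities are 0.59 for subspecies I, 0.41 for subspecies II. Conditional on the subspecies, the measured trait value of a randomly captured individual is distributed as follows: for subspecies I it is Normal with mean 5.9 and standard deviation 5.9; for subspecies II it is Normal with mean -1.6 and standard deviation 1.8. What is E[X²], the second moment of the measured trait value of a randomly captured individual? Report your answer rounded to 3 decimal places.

For each component E[X²] = Var + (mean)², giving I: 69.62; II: 5.8.
Overall E[X²] = 0.59·69.62 + 0.41·5.8 = 43.4538.

43.454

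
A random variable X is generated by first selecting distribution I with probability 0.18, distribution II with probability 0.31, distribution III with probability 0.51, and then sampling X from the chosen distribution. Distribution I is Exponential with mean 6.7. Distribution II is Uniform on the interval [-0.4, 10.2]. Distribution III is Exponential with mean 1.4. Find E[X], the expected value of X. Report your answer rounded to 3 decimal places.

Component means — I: 6.7; II: 4.9; III: 1.4.
E[X] = 0.18·6.7 + 0.31·4.9 + 0.51·1.4 = 3.439.

3.439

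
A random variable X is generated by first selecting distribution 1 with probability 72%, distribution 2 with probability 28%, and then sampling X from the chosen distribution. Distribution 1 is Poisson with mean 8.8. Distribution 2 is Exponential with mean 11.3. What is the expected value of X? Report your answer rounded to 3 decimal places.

9.500

Component means — 1: 8.8; 2: 11.3.
E[X] = 0.72·8.8 + 0.28·11.3 = 9.5.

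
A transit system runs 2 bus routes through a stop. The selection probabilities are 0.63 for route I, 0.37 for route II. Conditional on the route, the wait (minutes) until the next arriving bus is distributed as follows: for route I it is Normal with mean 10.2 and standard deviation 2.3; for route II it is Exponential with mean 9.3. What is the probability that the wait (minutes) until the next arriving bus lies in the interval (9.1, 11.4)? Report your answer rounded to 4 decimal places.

Conditional on each route, P(9.1 < X < 11.4): I: 0.382842; II: 0.0823556.
By total probability, P(9.1 < X < 11.4) = 0.63·0.382842 + 0.37·0.0823556 = 0.271662.

0.2717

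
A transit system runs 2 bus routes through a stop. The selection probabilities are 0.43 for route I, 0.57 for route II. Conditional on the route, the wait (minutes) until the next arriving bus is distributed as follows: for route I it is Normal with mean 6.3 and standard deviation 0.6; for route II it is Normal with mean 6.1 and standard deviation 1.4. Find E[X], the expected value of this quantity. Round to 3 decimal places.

6.186

Component means — I: 6.3; II: 6.1.
E[X] = 0.43·6.3 + 0.57·6.1 = 6.186.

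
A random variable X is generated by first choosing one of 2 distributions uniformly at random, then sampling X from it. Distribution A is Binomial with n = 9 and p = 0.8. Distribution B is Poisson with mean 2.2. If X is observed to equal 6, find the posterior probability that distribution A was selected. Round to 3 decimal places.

Likelihoods P(X=6 | ·): A: 0.176161; B: 0.0174484.
Posterior ∝ prior × likelihood. Numerator for A: 0.5·0.176161 = 0.0880804.
Normalizing constant: 0.5·0.176161 + 0.5·0.0174484 = 0.0968046.
P(A | observation) = 0.0880804 / 0.0968046 = 0.909878.

0.910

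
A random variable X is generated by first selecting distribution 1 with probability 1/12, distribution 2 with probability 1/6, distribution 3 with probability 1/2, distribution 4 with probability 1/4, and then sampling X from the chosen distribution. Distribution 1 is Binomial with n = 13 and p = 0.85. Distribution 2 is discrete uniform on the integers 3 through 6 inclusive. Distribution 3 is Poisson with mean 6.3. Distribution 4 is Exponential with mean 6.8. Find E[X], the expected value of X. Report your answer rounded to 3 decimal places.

6.521

Component means — 1: 11.05; 2: 4.5; 3: 6.3; 4: 6.8.
E[X] = 0.0833333·11.05 + 0.166667·4.5 + 0.5·6.3 + 0.25·6.8 = 6.52083.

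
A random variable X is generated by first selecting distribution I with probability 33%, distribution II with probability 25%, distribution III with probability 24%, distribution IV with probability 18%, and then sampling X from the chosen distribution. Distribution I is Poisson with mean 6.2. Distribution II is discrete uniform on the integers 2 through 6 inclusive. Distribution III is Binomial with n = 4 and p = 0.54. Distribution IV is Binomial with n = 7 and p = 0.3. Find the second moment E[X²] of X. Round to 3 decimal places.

21.648

For each component E[X²] = Var + (mean)², giving I: 44.64; II: 18; III: 5.6592; IV: 5.88.
Overall E[X²] = 0.33·44.64 + 0.25·18 + 0.24·5.6592 + 0.18·5.88 = 21.6478.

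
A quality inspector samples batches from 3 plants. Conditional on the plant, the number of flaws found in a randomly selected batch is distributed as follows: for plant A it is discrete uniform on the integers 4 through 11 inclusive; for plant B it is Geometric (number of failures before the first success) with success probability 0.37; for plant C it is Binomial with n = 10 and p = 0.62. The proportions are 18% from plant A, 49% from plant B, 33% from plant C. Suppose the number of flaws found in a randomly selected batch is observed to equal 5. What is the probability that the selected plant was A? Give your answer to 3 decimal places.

Likelihoods P(X=5 | ·): A: 0.125; B: 0.0367202; C: 0.182927.
Posterior ∝ prior × likelihood. Numerator for A: 0.18·0.125 = 0.0225.
Normalizing constant: 0.18·0.125 + 0.49·0.0367202 + 0.33·0.182927 = 0.100859.
P(A | observation) = 0.0225 / 0.100859 = 0.223084.

0.223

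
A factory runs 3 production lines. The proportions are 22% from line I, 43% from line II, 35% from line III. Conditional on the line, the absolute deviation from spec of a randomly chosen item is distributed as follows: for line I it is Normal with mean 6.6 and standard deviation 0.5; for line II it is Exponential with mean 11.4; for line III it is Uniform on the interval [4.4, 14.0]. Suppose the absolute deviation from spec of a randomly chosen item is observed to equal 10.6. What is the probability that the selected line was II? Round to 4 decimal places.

Likelihoods f(10.6 | ·): I: 1.01045e-14; II: 0.034616; III: 0.104167.
Posterior ∝ prior × likelihood. Numerator for II: 0.43·0.034616 = 0.0148849.
Normalizing constant: 0.22·1.01045e-14 + 0.43·0.034616 + 0.35·0.104167 = 0.0513432.
P(II | observation) = 0.0148849 / 0.0513432 = 0.28991.

0.2899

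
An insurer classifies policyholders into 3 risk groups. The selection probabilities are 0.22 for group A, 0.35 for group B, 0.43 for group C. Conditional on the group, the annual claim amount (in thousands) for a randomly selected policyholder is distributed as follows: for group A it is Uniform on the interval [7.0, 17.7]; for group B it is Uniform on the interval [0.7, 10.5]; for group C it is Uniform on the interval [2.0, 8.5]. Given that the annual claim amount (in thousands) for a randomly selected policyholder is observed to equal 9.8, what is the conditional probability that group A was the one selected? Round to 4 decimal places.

0.3654

Likelihoods f(9.8 | ·): A: 0.0934579; B: 0.102041; C: 0.
Posterior ∝ prior × likelihood. Numerator for A: 0.22·0.0934579 = 0.0205607.
Normalizing constant: 0.22·0.0934579 + 0.35·0.102041 + 0.43·0 = 0.056275.
P(A | observation) = 0.0205607 / 0.056275 = 0.365362.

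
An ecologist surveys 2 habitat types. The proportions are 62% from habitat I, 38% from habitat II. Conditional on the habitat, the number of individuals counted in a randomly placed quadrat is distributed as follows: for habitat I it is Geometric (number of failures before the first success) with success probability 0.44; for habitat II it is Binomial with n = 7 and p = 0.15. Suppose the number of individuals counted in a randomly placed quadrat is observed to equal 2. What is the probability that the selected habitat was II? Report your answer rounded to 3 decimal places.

Likelihoods P(X=2 | ·): I: 0.137984; II: 0.209651.
Posterior ∝ prior × likelihood. Numerator for II: 0.38·0.209651 = 0.0796673.
Normalizing constant: 0.62·0.137984 + 0.38·0.209651 = 0.165217.
P(II | observation) = 0.0796673 / 0.165217 = 0.482197.

0.482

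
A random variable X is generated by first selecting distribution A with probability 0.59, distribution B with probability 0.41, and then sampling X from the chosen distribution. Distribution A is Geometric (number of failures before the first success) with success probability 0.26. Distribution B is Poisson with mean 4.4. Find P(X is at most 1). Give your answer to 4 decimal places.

Conditional on each component, P(X ≤ 1): A: 0.4524; B: 0.0662976.
By total probability, P(X ≤ 1) = 0.59·0.4524 + 0.41·0.0662976 = 0.294098.

0.2941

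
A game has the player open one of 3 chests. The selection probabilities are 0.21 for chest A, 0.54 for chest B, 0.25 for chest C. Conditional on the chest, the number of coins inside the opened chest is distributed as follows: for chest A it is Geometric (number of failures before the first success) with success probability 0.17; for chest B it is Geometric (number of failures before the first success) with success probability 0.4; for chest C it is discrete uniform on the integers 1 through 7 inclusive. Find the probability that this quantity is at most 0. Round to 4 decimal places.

Conditional on each chest, P(X ≤ 0): A: 0.17; B: 0.4; C: 0.
By total probability, P(X ≤ 0) = 0.21·0.17 + 0.54·0.4 + 0.25·0 = 0.2517.

0.2517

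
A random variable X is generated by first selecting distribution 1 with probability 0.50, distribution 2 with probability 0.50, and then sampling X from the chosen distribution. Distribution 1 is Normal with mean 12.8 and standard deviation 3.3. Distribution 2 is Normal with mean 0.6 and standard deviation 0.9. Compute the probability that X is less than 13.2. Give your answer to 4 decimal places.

Conditional on each component, P(X < 13.2): 1: 0.548238; 2: 1.
By total probability, P(X < 13.2) = 0.5·0.548238 + 0.5·1 = 0.774119.

0.7741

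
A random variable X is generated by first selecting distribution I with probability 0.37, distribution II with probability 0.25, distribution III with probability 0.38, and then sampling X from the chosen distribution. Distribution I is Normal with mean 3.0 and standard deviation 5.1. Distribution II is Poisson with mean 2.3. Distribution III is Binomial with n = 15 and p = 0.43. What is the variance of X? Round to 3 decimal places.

Per component, I: μ=3, E[X²]=35.01; II: μ=2.3, E[X²]=7.59; III: μ=6.45, E[X²]=45.279.
E[X] = 0.37·3 + 0.25·2.3 + 0.38·6.45 = 4.136.
E[X²] = 0.37·35.01 + 0.25·7.59 + 0.38·45.279 = 32.0572.
Var(X) = E[X²] − (E[X])² = 32.0572 − 17.1065 = 14.9507.

14.951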